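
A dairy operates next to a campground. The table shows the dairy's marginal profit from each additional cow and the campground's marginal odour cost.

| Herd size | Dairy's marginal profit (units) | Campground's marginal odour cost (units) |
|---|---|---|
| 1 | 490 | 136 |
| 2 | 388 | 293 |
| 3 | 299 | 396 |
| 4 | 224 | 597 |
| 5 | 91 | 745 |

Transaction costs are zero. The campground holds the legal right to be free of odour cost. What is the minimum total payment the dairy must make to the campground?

Efficient level: marginal profit ≥ marginal odour cost through level 2, so k* = 2.
With the campground holding the right, the dairy must at least compensate total damage at k*: 136 + 293 = 429.

429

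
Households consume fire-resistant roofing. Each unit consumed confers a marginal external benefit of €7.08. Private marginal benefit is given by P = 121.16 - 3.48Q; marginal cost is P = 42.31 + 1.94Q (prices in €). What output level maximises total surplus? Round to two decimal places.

Social marginal benefit = demand + MEB = 128.24 - 3.48Q.
Set SMB = MC: 128.24 - 3.48Q = 42.31 + 1.94Q → Q* = 15.8542.

Q* = 15.85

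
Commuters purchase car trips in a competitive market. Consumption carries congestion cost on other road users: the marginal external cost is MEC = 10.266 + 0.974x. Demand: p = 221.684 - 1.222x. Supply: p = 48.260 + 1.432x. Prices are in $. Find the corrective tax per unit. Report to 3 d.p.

tax = $54.069 per unit

Social marginal benefit = demand − MEC = 211.418 - 2.196x.
Set SMB = MC: 211.418 - 2.196x = 48.260 + 1.432x → x* = 44.9719.
The Pigouvian tax equals MEC at x*: 10.266 + 0.974×44.9719 = 54.0686.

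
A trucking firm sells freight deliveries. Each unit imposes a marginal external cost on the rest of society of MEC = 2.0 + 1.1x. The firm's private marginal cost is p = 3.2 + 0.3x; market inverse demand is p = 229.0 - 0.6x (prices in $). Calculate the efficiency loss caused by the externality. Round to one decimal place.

DWL = $19317.9

Market equilibrium (private): 3.2 + 0.3x = 229.0 - 0.6x → x_m = 250.8889.
Social marginal cost = private MC + MEC = 5.2 + 1.4x.
Set SMC = demand: 5.2 + 1.4x = 229.0 - 0.6x → x* = 111.9000.
Height of the DWL triangle at x_m is SMC(x_m) − demand(x_m) = MEC(x_m) = 277.9778.
DWL = ½ × 138.9889 × 277.9778 = 19317.9143.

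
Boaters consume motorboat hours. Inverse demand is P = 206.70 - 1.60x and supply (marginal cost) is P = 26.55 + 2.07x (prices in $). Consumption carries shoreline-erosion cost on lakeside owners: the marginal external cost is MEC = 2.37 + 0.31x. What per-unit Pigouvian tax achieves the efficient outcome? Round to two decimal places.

tax = $16.22 per unit

Social marginal benefit = demand − MEC = 204.33 - 1.91x.
Set SMB = MC: 204.33 - 1.91x = 26.55 + 2.07x → x* = 44.6683.
The Pigouvian tax equals MEC at x*: 2.37 + 0.31×44.6683 = 16.2172.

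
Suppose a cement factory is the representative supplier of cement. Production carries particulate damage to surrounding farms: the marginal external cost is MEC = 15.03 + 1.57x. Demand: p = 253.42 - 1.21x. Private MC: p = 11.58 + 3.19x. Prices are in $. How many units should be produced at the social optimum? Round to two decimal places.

Social marginal cost = private MC + MEC = 26.61 + 4.76x.
Set SMC = demand: 26.61 + 4.76x = 253.42 - 1.21x → x* = 37.9916.

x* = 37.99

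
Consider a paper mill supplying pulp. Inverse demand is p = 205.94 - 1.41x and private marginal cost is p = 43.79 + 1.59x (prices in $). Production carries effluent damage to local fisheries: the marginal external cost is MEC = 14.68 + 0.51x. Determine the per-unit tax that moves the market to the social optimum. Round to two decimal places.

tax = $36.11 per unit

Social marginal cost = private MC + MEC = 58.47 + 2.10x.
Set SMC = demand: 58.47 + 2.10x = 205.94 - 1.41x → x* = 42.0142.
The Pigouvian tax equals MEC at x*: 14.68 + 0.51×42.0142 = 36.1072.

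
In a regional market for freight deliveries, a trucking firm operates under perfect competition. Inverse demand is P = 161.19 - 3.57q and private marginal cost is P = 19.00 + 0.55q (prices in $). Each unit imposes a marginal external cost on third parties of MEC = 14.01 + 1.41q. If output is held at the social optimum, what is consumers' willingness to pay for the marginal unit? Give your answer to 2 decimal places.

Social marginal cost = private MC + MEC = 33.01 + 1.96q.
Set SMC = demand: 33.01 + 1.96q = 161.19 - 3.57q → q* = 23.1790.
Consumer price on the demand curve at q*: 161.19 − 3.57×23.1790 = 78.4410.

P = $78.44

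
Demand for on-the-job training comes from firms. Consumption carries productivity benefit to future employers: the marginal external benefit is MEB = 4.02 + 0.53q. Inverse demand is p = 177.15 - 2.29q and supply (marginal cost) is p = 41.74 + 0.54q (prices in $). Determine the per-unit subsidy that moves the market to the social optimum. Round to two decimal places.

subsidy = $36.15 per unit

Social marginal benefit = demand + MEB = 181.17 - 1.76q.
Set SMB = MC: 181.17 - 1.76q = 41.74 + 0.54q → q* = 60.6217.
The Pigouvian subsidy equals MEB at q*: 4.02 + 0.53×60.6217 = 36.1495.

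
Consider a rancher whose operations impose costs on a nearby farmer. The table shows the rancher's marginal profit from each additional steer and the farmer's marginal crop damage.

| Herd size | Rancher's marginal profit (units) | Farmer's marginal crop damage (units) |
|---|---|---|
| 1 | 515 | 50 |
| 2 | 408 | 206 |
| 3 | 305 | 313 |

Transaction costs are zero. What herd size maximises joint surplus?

2

Bargaining reaches the level where marginal profit last exceeds marginal crop damage.
That holds through level 2 (408 ≥ 206) but not at 3 (305 < 313).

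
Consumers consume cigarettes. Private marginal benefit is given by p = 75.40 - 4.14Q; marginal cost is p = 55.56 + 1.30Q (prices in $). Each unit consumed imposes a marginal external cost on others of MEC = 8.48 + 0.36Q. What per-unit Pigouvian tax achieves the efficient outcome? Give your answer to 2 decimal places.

tax = $9.19 per unit

Social marginal benefit = demand − MEC = 66.92 - 4.50Q.
Set SMB = MC: 66.92 - 4.50Q = 55.56 + 1.30Q → Q* = 1.9586.
The Pigouvian tax equals MEC at Q*: 8.48 + 0.36×1.9586 = 9.1851.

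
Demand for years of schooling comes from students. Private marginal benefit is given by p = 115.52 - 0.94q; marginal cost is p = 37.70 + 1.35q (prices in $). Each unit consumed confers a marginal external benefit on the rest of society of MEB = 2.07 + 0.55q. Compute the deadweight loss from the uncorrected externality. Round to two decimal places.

DWL = $123.85

Market equilibrium (private): 37.70 + 1.35q = 115.52 - 0.94q → q_m = 33.9825.
Social marginal benefit = demand + MEB = 117.59 - 0.39q.
Set SMB = MC: 117.59 - 0.39q = 37.70 + 1.35q → q* = 45.9138.
Height of the DWL triangle at q_m is SMB(q_m) − MC(q_m) = MEB(q_m) = 20.7604.
DWL = ½ × 11.9313 × 20.7604 = 123.8493.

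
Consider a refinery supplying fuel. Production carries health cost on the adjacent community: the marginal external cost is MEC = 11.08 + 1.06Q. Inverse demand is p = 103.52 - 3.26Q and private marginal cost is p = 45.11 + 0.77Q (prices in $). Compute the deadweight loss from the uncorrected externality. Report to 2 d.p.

Market equilibrium (private): 45.11 + 0.77Q = 103.52 - 3.26Q → Q_m = 14.4938.
Social marginal cost = private MC + MEC = 56.19 + 1.83Q.
Set SMC = demand: 56.19 + 1.83Q = 103.52 - 3.26Q → Q* = 9.2986.
Between Q* and Q_m the wedge SMC − demand runs linearly from 0 to MEC(Q_m), so the loss is a triangle.
DWL = ½ × 5.1952 × 26.4434 = 68.6894.

DWL = $68.69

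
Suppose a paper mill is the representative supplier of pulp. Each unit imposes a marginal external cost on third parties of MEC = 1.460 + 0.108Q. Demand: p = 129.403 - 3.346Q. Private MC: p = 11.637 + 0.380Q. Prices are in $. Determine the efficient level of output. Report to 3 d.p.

Social marginal cost = private MC + MEC = 13.097 + 0.488Q.
Set SMC = demand: 13.097 + 0.488Q = 129.403 - 3.346Q → Q* = 30.3354.

Q* = 30.335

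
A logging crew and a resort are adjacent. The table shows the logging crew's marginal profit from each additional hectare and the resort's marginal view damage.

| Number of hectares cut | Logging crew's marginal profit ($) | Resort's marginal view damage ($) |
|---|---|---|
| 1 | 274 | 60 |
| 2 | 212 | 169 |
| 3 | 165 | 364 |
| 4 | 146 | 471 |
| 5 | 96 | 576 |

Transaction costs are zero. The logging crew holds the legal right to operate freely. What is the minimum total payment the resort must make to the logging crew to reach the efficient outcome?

$407

Left alone the logging crew would choose level 5 (marginal profit stays positive).
Efficient level: k* = 2 (marginal profit ≥ marginal view damage through 2).
The resort must at least cover the logging crew's forgone profit from cutting 5→2: 165 + 146 + 96 = 407.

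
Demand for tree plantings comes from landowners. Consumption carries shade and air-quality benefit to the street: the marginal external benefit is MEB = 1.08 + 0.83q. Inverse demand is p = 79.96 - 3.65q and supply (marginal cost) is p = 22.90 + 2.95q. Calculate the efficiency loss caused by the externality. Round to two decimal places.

DWL = 5.91

Market equilibrium (private): 22.90 + 2.95q = 79.96 - 3.65q → q_m = 8.6455.
Social marginal benefit = demand + MEB = 81.04 - 2.82q.
Set SMB = MC: 81.04 - 2.82q = 22.90 + 2.95q → q* = 10.0763.
Between q* and q_m the wedge SMB − MC runs linearly from 0 to MEB(q_m), so the loss is a triangle.
DWL = ½ × 1.4308 × 8.2557 = 5.9061.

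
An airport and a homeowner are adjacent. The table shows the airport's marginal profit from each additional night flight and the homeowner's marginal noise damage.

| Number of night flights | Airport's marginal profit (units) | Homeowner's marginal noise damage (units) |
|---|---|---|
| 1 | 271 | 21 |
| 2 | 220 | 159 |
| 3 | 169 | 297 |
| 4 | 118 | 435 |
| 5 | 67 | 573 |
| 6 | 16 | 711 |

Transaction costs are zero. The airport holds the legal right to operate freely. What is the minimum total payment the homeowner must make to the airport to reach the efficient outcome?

370

Left alone the airport would choose level 6 (marginal profit stays positive).
Efficient level: k* = 2 (marginal profit ≥ marginal noise damage through 2).
The homeowner must at least cover the airport's forgone profit from cutting 6→2: 169 + 118 + 67 + 16 = 370.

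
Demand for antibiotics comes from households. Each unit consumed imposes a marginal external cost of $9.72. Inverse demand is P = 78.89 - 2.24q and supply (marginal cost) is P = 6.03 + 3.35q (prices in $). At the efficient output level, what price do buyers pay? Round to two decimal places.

Social marginal benefit = demand − MEC = 69.17 - 2.24q.
Set SMB = MC: 69.17 - 2.24q = 6.03 + 3.35q → q* = 11.2952.
Consumer price on the demand curve at q*: 78.89 − 2.24×11.2952 = 53.5888.

P = $53.59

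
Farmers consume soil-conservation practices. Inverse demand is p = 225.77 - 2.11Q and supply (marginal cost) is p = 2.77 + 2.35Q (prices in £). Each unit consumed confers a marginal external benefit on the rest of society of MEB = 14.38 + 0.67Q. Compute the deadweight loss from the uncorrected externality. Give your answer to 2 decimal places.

DWL = £302.44

Market equilibrium (private): 2.77 + 2.35Q = 225.77 - 2.11Q → Q_m = 50.0000.
Social marginal benefit = demand + MEB = 240.15 - 1.44Q.
Set SMB = MC: 240.15 - 1.44Q = 2.77 + 2.35Q → Q* = 62.6332.
Height of the DWL triangle at Q_m is SMB(Q_m) − MC(Q_m) = MEB(Q_m) = 47.8800.
DWL = ½ × 12.6332 × 47.8800 = 302.4388.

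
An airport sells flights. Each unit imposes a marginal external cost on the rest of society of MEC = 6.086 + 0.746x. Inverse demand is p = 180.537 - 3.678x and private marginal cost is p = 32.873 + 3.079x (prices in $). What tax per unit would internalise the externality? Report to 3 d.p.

Social marginal cost = private MC + MEC = 38.959 + 3.825x.
Set SMC = demand: 38.959 + 3.825x = 180.537 - 3.678x → x* = 18.8695.
The Pigouvian tax equals MEC at x*: 6.086 + 0.746×18.8695 = 20.1626.

tax = $20.163 per unit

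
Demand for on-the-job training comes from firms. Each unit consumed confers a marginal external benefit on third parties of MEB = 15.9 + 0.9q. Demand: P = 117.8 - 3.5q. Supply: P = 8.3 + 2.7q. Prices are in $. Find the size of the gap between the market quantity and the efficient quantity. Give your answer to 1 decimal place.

6.0 units

Market equilibrium (private): 8.3 + 2.7q = 117.8 - 3.5q → q_m = 17.6613.
Social marginal benefit = demand + MEB = 133.7 - 2.6q.
Set SMB = MC: 133.7 - 2.6q = 8.3 + 2.7q → q* = 23.6604.
Gap = |17.6613 − 23.6604| = 5.9991.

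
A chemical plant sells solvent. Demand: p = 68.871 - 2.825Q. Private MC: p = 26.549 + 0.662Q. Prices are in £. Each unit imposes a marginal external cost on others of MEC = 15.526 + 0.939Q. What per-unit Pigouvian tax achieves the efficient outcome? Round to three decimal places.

tax = £21.211 per unit

Social marginal cost = private MC + MEC = 42.075 + 1.601Q.
Set SMC = demand: 42.075 + 1.601Q = 68.871 - 2.825Q → Q* = 6.0542.
The Pigouvian tax equals MEC at Q*: 15.526 + 0.939×6.0542 = 21.2109.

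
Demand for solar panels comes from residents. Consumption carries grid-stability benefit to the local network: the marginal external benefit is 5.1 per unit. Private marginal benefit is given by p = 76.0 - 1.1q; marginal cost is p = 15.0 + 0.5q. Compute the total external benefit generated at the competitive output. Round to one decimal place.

194.4

Market equilibrium (private): 15.0 + 0.5q = 76.0 - 1.1q → q_m = 38.1250.
Total external benefit = MEB × q_m = 5.1 × 38.1250 = 194.4375.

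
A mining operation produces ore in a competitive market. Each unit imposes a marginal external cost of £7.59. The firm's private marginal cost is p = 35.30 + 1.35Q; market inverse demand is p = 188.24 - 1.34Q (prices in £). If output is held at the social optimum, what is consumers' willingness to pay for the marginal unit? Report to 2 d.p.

Social marginal cost = private MC + MEC = 42.89 + 1.35Q.
Set SMC = demand: 42.89 + 1.35Q = 188.24 - 1.34Q → Q* = 54.0335.
Consumer price on the demand curve at Q*: 188.24 − 1.34×54.0335 = 115.8351.

P = £115.84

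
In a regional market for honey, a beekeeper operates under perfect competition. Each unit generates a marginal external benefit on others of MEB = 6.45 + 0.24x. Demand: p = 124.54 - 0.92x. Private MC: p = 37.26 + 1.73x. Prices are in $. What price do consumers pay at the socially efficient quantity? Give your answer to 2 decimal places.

Social marginal cost = private MC − MEB = 30.81 + 1.49x.
Set SMC = demand: 30.81 + 1.49x = 124.54 - 0.92x → x* = 38.8921.
Consumer price on the demand curve at x*: 124.54 − 0.92×38.8921 = 88.7593.

P = $88.76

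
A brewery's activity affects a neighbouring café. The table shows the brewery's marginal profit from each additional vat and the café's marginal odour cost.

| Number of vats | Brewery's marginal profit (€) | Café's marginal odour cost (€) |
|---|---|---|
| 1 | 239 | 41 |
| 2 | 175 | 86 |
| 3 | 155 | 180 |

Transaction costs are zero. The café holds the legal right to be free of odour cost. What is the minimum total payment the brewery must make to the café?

Efficient level: marginal profit ≥ marginal odour cost through level 2, so k* = 2.
With the café holding the right, the brewery must at least compensate total damage at k*: 41 + 86 = 127.

€127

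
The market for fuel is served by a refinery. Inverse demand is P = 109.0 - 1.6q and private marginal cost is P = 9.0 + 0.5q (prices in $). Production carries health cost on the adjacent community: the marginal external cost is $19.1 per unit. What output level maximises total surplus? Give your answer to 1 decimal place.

q* = 38.5

Social marginal cost = private MC + MEC = 28.1 + 0.5q.
Set SMC = demand: 28.1 + 0.5q = 109.0 - 1.6q → q* = 38.5238.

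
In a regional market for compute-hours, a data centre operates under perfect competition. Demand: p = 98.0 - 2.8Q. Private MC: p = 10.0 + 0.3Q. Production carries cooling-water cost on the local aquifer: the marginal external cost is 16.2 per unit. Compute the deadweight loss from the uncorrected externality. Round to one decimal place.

DWL = 42.3

Market equilibrium (private): 10.0 + 0.3Q = 98.0 - 2.8Q → Q_m = 28.3871.
Social marginal cost = private MC + MEC = 26.2 + 0.3Q.
Set SMC = demand: 26.2 + 0.3Q = 98.0 - 2.8Q → Q* = 23.1613.
Height of the DWL triangle at Q_m is SMC(Q_m) − demand(Q_m) = MEC(Q_m) = 16.2000.
DWL = ½ × 5.2258 × 16.2000 = 42.3290.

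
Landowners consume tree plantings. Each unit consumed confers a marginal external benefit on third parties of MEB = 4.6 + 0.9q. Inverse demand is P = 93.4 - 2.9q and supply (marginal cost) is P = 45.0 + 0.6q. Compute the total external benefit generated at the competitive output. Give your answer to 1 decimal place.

Market equilibrium (private): 45.0 + 0.6q = 93.4 - 2.9q → q_m = 13.8286.
Total external benefit = ∫₀^{q_m} (4.6 + 0.9q) dq = 4.6×13.8286 + ½×0.9×13.8286² = 149.6651.

149.7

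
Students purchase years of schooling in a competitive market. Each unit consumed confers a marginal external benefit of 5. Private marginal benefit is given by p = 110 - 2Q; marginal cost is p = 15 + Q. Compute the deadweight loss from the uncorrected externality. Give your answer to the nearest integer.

DWL = 4

Market equilibrium (private): 15 + Q = 110 - 2Q → Q_m = 31.6667.
Social marginal benefit = demand + MEB = 115 - 2Q.
Set SMB = MC: 115 - 2Q = 15 + Q → Q* = 33.3333.
The loss is the area between SMB and MC from Q* to Q_m; with linear curves that's a triangle of height MEB(Q_m).
DWL = ½ × 1.6666 × 5.0000 = 4.1665.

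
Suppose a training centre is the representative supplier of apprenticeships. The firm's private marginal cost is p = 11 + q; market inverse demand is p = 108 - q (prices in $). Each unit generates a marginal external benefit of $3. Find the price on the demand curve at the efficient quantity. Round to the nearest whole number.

P = $58

Social marginal cost = private MC − MEB = 8 + q.
Set SMC = demand: 8 + q = 108 - q → q* = 50.0000.
Consumer price on the demand curve at q*: 108 − 1×50.0000 = 58.0000.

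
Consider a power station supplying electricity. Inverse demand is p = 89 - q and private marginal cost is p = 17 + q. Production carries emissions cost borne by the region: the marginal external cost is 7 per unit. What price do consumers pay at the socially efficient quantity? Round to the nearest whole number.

Social marginal cost = private MC + MEC = 24 + q.
Set SMC = demand: 24 + q = 89 - q → q* = 32.5000.
Consumer price on the demand curve at q*: 89 − 1×32.5000 = 56.5000.

P = 57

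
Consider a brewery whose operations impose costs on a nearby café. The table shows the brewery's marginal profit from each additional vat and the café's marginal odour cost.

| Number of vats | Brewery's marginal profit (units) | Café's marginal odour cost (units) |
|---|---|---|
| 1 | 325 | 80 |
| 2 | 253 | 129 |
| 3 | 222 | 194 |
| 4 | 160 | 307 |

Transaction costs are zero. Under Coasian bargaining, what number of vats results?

3

Bargaining reaches the level where marginal profit last exceeds marginal odour cost.
That holds through level 3 (222 ≥ 194) but not at 4 (160 < 307).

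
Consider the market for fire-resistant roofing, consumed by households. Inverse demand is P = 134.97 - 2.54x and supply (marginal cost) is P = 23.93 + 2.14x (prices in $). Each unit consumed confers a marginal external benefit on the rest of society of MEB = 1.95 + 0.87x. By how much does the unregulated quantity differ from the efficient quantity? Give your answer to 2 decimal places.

5.93 units

Market equilibrium (private): 23.93 + 2.14x = 134.97 - 2.54x → x_m = 23.7265.
Social marginal benefit = demand + MEB = 136.92 - 1.67x.
Set SMB = MC: 136.92 - 1.67x = 23.93 + 2.14x → x* = 29.6562.
Gap = |23.7265 − 29.6562| = 5.9297.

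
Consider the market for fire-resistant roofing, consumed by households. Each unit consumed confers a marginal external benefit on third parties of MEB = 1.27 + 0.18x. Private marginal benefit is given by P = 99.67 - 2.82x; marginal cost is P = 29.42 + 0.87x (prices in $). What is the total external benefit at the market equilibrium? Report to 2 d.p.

Market equilibrium (private): 29.42 + 0.87x = 99.67 - 2.82x → x_m = 19.0379.
Total external benefit = ∫₀^{x_m} (1.27 + 0.18x) dx = 1.27×19.0379 + ½×0.18×19.0379² = 56.7979.

$56.80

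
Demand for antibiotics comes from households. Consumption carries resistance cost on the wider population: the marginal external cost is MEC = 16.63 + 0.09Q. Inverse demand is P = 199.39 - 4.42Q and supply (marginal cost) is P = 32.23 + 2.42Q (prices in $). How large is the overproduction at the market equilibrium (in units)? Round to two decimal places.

Market equilibrium (private): 32.23 + 2.42Q = 199.39 - 4.42Q → Q_m = 24.4386.
Social marginal benefit = demand − MEC = 182.76 - 4.51Q.
Set SMB = MC: 182.76 - 4.51Q = 32.23 + 2.42Q → Q* = 21.7215.
Gap = |24.4386 − 21.7215| = 2.7171.

2.72 units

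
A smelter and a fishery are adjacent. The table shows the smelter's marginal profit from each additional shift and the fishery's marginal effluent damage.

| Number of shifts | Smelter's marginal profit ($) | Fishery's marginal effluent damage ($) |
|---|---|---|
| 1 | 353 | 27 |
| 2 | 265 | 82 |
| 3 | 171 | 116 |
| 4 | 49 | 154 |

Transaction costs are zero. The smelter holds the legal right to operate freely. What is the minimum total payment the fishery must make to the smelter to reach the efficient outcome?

$49

Left alone the smelter would choose level 4 (marginal profit stays positive).
Efficient level: k* = 3 (marginal profit ≥ marginal effluent damage through 3).
The fishery must at least cover the smelter's forgone profit from cutting 4→3: 49 = 49.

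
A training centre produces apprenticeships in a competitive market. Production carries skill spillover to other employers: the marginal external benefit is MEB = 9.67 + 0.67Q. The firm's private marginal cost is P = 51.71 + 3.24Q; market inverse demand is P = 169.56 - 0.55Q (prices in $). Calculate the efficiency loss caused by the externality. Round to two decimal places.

DWL = $149.11

Market equilibrium (private): 51.71 + 3.24Q = 169.56 - 0.55Q → Q_m = 31.0950.
Social marginal cost = private MC − MEB = 42.04 + 2.57Q.
Set SMC = demand: 42.04 + 2.57Q = 169.56 - 0.55Q → Q* = 40.8718.
The loss is the area between SMC and demand from Q* to Q_m; with linear curves that's a triangle of height MEB(Q_m).
DWL = ½ × 9.7768 × 30.5036 = 149.1138.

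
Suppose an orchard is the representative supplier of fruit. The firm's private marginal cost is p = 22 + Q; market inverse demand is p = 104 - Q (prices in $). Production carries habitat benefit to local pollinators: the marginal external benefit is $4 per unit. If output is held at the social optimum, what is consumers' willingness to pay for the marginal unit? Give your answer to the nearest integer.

P = $61

Social marginal cost = private MC − MEB = 18 + Q.
Set SMC = demand: 18 + Q = 104 - Q → Q* = 43.0000.
Consumer price on the demand curve at Q*: 104 − 1×43.0000 = 61.0000.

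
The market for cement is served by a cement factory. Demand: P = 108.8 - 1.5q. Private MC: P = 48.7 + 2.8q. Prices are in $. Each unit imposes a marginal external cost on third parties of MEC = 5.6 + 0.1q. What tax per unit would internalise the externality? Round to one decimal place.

tax = $6.8 per unit

Social marginal cost = private MC + MEC = 54.3 + 2.9q.
Set SMC = demand: 54.3 + 2.9q = 108.8 - 1.5q → q* = 12.3864.
The Pigouvian tax equals MEC at q*: 5.6 + 0.1×12.3864 = 6.8386.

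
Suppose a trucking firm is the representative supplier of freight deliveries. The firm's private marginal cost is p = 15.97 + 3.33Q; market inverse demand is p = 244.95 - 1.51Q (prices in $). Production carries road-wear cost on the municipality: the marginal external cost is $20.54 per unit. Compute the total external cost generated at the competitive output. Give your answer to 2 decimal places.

$971.75

Market equilibrium (private): 15.97 + 3.33Q = 244.95 - 1.51Q → Q_m = 47.3099.
Total external cost = MEC × Q_m = 20.54 × 47.3099 = 971.7453.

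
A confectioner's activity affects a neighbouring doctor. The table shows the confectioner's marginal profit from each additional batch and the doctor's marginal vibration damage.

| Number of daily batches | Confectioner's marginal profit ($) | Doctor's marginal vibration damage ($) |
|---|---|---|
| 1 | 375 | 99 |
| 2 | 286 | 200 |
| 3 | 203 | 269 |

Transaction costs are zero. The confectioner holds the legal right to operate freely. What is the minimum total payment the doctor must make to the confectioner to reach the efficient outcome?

Left alone the confectioner would choose level 3 (marginal profit stays positive).
Efficient level: k* = 2 (marginal profit ≥ marginal vibration damage through 2).
The doctor must at least cover the confectioner's forgone profit from cutting 3→2: 203 = 203.

$203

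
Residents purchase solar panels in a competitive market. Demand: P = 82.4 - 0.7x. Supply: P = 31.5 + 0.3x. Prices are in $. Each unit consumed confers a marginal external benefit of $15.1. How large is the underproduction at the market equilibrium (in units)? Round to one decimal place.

Market equilibrium (private): 31.5 + 0.3x = 82.4 - 0.7x → x_m = 50.9000.
Social marginal benefit = demand + MEB = 97.5 - 0.7x.
Set SMB = MC: 97.5 - 0.7x = 31.5 + 0.3x → x* = 66.0000.
Gap = |50.9000 − 66.0000| = 15.1000.

15.1 units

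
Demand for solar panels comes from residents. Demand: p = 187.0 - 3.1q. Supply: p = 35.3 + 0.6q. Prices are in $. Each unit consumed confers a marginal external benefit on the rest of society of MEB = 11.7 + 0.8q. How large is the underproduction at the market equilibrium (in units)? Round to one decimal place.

15.3 units

Market equilibrium (private): 35.3 + 0.6q = 187.0 - 3.1q → q_m = 41.0000.
Social marginal benefit = demand + MEB = 198.7 - 2.3q.
Set SMB = MC: 198.7 - 2.3q = 35.3 + 0.6q → q* = 56.3448.
Gap = |41.0000 − 56.3448| = 15.3448.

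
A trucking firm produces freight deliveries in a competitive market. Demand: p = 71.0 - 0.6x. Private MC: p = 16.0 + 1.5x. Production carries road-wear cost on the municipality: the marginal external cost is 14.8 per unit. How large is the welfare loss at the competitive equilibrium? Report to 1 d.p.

DWL = 52.2

Market equilibrium (private): 16.0 + 1.5x = 71.0 - 0.6x → x_m = 26.1905.
Social marginal cost = private MC + MEC = 30.8 + 1.5x.
Set SMC = demand: 30.8 + 1.5x = 71.0 - 0.6x → x* = 19.1429.
Between x* and x_m the wedge SMC − demand runs linearly from 0 to MEC(x_m), so the loss is a triangle.
DWL = ½ × 7.0476 × 14.8000 = 52.1522.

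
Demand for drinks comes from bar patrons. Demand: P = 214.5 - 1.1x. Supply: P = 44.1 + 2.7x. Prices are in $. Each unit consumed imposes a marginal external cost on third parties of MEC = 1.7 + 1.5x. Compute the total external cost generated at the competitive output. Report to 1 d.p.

Market equilibrium (private): 44.1 + 2.7x = 214.5 - 1.1x → x_m = 44.8421.
Total external cost = ∫₀^{x_m} (1.7 + 1.5x) dx = 1.7×44.8421 + ½×1.5×44.8421² = 1584.3420.

$1584.3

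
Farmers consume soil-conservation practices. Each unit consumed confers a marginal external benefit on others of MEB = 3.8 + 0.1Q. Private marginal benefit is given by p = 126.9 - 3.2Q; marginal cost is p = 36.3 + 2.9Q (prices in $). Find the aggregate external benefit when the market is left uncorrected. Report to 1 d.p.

$67.5

Market equilibrium (private): 36.3 + 2.9Q = 126.9 - 3.2Q → Q_m = 14.8525.
Total external benefit = ∫₀^{Q_m} (3.8 + 0.1Q) dQ = 3.8×14.8525 + ½×0.1×14.8525² = 67.4693.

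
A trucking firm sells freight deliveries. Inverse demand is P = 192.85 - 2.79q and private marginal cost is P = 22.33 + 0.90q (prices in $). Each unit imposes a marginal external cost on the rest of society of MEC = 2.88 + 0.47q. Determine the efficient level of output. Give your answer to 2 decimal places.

Social marginal cost = private MC + MEC = 25.21 + 1.37q.
Set SMC = demand: 25.21 + 1.37q = 192.85 - 2.79q → q* = 40.2981.

q* = 40.30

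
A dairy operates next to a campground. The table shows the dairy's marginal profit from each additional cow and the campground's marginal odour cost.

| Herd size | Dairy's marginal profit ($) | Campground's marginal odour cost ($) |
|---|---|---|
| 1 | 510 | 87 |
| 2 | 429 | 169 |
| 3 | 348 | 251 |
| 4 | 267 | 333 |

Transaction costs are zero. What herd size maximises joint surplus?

3

Bargaining reaches the level where marginal profit last exceeds marginal odour cost.
That holds through level 3 (348 ≥ 251) but not at 4 (267 < 333).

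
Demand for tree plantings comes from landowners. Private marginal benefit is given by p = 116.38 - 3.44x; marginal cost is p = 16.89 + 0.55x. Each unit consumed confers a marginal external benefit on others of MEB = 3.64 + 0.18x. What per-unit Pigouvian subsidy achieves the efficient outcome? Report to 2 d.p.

subsidy = 8.51 per unit

Social marginal benefit = demand + MEB = 120.02 - 3.26x.
Set SMB = MC: 120.02 - 3.26x = 16.89 + 0.55x → x* = 27.0682.
The Pigouvian subsidy equals MEB at x*: 3.64 + 0.18×27.0682 = 8.5123.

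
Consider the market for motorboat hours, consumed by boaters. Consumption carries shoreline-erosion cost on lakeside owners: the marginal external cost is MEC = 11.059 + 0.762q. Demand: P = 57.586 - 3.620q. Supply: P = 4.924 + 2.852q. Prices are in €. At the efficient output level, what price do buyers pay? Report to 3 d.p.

Social marginal benefit = demand − MEC = 46.527 - 4.382q.
Set SMB = MC: 46.527 - 4.382q = 4.924 + 2.852q → q* = 5.7510.
Consumer price on the demand curve at q*: 57.586 − 3.620×5.7510 = 36.7674.

P = €36.767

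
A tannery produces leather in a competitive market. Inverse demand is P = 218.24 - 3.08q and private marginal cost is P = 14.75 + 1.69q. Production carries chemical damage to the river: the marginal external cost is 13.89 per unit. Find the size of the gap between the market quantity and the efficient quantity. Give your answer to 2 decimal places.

2.91 units

Market equilibrium (private): 14.75 + 1.69q = 218.24 - 3.08q → q_m = 42.6604.
Social marginal cost = private MC + MEC = 28.64 + 1.69q.
Set SMC = demand: 28.64 + 1.69q = 218.24 - 3.08q → q* = 39.7484.
Gap = |42.6604 − 39.7484| = 2.9120.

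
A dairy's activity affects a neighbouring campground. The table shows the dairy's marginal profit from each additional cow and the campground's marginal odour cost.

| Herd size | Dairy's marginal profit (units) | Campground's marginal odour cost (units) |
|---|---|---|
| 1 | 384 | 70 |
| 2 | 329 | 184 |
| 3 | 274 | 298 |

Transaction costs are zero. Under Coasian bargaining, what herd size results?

Bargaining reaches the level where marginal profit last exceeds marginal odour cost.
That holds through level 2 (329 ≥ 184) but not at 3 (274 < 298).

2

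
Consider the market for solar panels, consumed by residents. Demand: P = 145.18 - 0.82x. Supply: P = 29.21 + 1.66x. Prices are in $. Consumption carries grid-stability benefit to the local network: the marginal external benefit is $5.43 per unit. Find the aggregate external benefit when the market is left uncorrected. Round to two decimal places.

Market equilibrium (private): 29.21 + 1.66x = 145.18 - 0.82x → x_m = 46.7621.
Total external benefit = MEB × x_m = 5.43 × 46.7621 = 253.9182.

$253.92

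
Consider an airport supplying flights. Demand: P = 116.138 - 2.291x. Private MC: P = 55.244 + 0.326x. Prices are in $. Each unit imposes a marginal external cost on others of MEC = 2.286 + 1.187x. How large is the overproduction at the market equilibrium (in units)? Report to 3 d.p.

Market equilibrium (private): 55.244 + 0.326x = 116.138 - 2.291x → x_m = 23.2686.
Social marginal cost = private MC + MEC = 57.530 + 1.513x.
Set SMC = demand: 57.530 + 1.513x = 116.138 - 2.291x → x* = 15.4069.
Gap = |23.2686 − 15.4069| = 7.8617.

7.862 units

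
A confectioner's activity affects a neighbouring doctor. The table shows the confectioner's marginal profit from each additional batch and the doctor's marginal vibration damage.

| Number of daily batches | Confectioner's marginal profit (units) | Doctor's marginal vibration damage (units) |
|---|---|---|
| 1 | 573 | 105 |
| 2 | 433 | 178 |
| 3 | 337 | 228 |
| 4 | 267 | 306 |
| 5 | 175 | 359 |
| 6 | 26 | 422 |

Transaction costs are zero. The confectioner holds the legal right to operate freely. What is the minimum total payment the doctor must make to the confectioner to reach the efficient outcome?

468

Left alone the confectioner would choose level 6 (marginal profit stays positive).
Efficient level: k* = 3 (marginal profit ≥ marginal vibration damage through 3).
The doctor must at least cover the confectioner's forgone profit from cutting 6→3: 267 + 175 + 26 = 468.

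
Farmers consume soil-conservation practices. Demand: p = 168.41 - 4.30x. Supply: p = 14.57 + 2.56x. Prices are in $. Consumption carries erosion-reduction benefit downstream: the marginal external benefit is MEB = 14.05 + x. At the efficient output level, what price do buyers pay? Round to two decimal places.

P = $45.21

Social marginal benefit = demand + MEB = 182.46 - 3.30x.
Set SMB = MC: 182.46 - 3.30x = 14.57 + 2.56x → x* = 28.6502.
Consumer price on the demand curve at x*: 168.41 − 4.30×28.6502 = 45.2141.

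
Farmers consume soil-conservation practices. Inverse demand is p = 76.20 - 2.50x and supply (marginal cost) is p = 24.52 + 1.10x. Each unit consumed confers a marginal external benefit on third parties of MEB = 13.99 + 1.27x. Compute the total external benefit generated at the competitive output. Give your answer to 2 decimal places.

Market equilibrium (private): 24.52 + 1.10x = 76.20 - 2.50x → x_m = 14.3556.
Total external benefit = ∫₀^{x_m} (13.99 + 1.27x) dx = 13.99×14.3556 + ½×1.27×14.3556² = 331.6977.

331.70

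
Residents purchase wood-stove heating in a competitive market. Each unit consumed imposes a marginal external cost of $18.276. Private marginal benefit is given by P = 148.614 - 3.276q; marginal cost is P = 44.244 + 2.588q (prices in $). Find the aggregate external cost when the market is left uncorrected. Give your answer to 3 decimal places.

$325.284

Market equilibrium (private): 44.244 + 2.588q = 148.614 - 3.276q → q_m = 17.7984.
Total external cost = MEC × q_m = 18.276 × 17.7984 = 325.2836.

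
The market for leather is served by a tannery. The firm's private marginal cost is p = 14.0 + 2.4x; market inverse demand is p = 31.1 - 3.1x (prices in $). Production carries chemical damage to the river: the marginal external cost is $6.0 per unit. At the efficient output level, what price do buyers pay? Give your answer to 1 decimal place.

P = $24.8

Social marginal cost = private MC + MEC = 20.0 + 2.4x.
Set SMC = demand: 20.0 + 2.4x = 31.1 - 3.1x → x* = 2.0182.
Consumer price on the demand curve at x*: 31.1 − 3.1×2.0182 = 24.8436.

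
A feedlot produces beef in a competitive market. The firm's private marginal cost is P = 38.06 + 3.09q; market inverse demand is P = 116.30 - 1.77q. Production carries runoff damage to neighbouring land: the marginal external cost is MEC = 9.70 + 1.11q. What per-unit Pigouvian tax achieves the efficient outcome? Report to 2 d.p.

Social marginal cost = private MC + MEC = 47.76 + 4.20q.
Set SMC = demand: 47.76 + 4.20q = 116.30 - 1.77q → q* = 11.4807.
The Pigouvian tax equals MEC at q*: 9.70 + 1.11×11.4807 = 22.4436.

tax = 22.44 per unit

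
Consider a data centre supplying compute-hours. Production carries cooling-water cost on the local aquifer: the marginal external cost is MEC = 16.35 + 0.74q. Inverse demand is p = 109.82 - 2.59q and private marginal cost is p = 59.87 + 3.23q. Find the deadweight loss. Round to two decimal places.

DWL = 39.28

Market equilibrium (private): 59.87 + 3.23q = 109.82 - 2.59q → q_m = 8.5825.
Social marginal cost = private MC + MEC = 76.22 + 3.97q.
Set SMC = demand: 76.22 + 3.97q = 109.82 - 2.59q → q* = 5.1220.
Between q* and q_m the wedge SMC − demand runs linearly from 0 to MEC(q_m), so the loss is a triangle.
DWL = ½ × 3.4605 × 22.7010 = 39.2784.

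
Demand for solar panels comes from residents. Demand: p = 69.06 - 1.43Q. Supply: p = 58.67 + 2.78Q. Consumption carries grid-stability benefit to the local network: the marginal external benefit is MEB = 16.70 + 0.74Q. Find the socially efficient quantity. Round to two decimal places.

Q* = 7.81

Social marginal benefit = demand + MEB = 85.76 - 0.69Q.
Set SMB = MC: 85.76 - 0.69Q = 58.67 + 2.78Q → Q* = 7.8069.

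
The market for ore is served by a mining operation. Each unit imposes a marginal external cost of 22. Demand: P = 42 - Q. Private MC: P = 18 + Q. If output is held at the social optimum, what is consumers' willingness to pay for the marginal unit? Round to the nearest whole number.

Social marginal cost = private MC + MEC = 40 + Q.
Set SMC = demand: 40 + Q = 42 - Q → Q* = 1.0000.
Consumer price on the demand curve at Q*: 42 − 1×1.0000 = 41.0000.

P = 41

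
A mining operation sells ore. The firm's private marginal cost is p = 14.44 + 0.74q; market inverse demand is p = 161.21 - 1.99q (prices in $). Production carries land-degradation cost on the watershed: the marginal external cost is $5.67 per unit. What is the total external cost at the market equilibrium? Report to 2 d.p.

$304.83

Market equilibrium (private): 14.44 + 0.74q = 161.21 - 1.99q → q_m = 53.7619.
Total external cost = MEC × q_m = 5.67 × 53.7619 = 304.8300.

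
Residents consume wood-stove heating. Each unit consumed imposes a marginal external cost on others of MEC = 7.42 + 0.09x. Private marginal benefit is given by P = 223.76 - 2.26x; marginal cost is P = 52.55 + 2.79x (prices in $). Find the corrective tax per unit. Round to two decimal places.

Social marginal benefit = demand − MEC = 216.34 - 2.35x.
Set SMB = MC: 216.34 - 2.35x = 52.55 + 2.79x → x* = 31.8658.
The Pigouvian tax equals MEC at x*: 7.42 + 0.09×31.8658 = 10.2879.

tax = $10.29 per unit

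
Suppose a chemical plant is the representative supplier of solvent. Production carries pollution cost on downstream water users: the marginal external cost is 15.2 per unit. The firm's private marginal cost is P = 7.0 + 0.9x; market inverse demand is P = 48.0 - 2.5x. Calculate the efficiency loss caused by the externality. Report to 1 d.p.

DWL = 34.0

Market equilibrium (private): 7.0 + 0.9x = 48.0 - 2.5x → x_m = 12.0588.
Social marginal cost = private MC + MEC = 22.2 + 0.9x.
Set SMC = demand: 22.2 + 0.9x = 48.0 - 2.5x → x* = 7.5882.
Between x* and x_m the wedge SMC − demand runs linearly from 0 to MEC(x_m), so the loss is a triangle.
DWL = ½ × 4.4706 × 15.2000 = 33.9766.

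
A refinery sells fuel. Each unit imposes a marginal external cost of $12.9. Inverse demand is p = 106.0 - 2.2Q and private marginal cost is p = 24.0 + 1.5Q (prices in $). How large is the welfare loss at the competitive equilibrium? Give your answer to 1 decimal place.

DWL = $22.5

Market equilibrium (private): 24.0 + 1.5Q = 106.0 - 2.2Q → Q_m = 22.1622.
Social marginal cost = private MC + MEC = 36.9 + 1.5Q.
Set SMC = demand: 36.9 + 1.5Q = 106.0 - 2.2Q → Q* = 18.6757.
The welfare-loss triangle has base |Q_m − Q*| and height MEC(Q_m) (the vertical gap between SMC and demand is zero at Q* and MEC at Q_m).
DWL = ½ × 3.4865 × 12.9000 = 22.4879.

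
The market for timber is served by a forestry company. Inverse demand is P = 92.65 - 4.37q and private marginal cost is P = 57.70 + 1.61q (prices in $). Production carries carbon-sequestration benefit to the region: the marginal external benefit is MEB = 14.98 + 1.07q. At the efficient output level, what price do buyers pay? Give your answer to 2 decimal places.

P = $48.21

Social marginal cost = private MC − MEB = 42.72 + 0.54q.
Set SMC = demand: 42.72 + 0.54q = 92.65 - 4.37q → q* = 10.1690.
Consumer price on the demand curve at q*: 92.65 − 4.37×10.1690 = 48.2115.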